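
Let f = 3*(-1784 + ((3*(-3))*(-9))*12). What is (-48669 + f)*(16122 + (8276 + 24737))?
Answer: -2511044175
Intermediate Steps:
f = -2436 (f = 3*(-1784 - 9*(-9)*12) = 3*(-1784 + 81*12) = 3*(-1784 + 972) = 3*(-812) = -2436)
(-48669 + f)*(16122 + (8276 + 24737)) = (-48669 - 2436)*(16122 + (8276 + 24737)) = -51105*(16122 + 33013) = -51105*49135 = -2511044175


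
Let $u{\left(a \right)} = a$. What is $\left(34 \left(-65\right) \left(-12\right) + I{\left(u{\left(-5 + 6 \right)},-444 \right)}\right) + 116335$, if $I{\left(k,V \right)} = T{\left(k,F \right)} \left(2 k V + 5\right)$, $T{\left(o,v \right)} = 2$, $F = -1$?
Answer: $141089$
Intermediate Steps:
$I{\left(k,V \right)} = 10 + 4 V k$ ($I{\left(k,V \right)} = 2 \left(2 k V + 5\right) = 2 \left(2 V k + 5\right) = 2 \left(5 + 2 V k\right) = 10 + 4 V k$)
$\left(34 \left(-65\right) \left(-12\right) + I{\left(u{\left(-5 + 6 \right)},-444 \right)}\right) + 116335 = \left(34 \left(-65\right) \left(-12\right) + \left(10 + 4 \left(-444\right) \left(-5 + 6\right)\right)\right) + 116335 = \left(\left(-2210\right) \left(-12\right) + \left(10 + 4 \left(-444\right) 1\right)\right) + 116335 = \left(26520 + \left(10 - 1776\right)\right) + 116335 = \left(26520 - 1766\right) + 116335 = 24754 + 116335 = 141089$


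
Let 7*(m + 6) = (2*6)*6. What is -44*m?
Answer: -1320/7 ≈ -188.57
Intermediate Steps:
m = 30/7 (m = -6 + ((2*6)*6)/7 = -6 + (12*6)/7 = -6 + (⅐)*72 = -6 + 72/7 = 30/7 ≈ 4.2857)
-44*m = -44*30/7 = -1320/7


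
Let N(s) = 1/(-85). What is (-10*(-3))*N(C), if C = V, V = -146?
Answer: -6/17 ≈ -0.35294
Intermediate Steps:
C = -146
N(s) = -1/85
(-10*(-3))*N(C) = -10*(-3)*(-1/85) = 30*(-1/85) = -6/17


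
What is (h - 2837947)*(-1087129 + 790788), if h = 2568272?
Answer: 79915759175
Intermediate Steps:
(h - 2837947)*(-1087129 + 790788) = (2568272 - 2837947)*(-1087129 + 790788) = -269675*(-296341) = 79915759175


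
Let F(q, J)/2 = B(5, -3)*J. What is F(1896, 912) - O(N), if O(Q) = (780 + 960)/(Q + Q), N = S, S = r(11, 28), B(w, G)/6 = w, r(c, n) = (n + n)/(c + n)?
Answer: 1515195/28 ≈ 54114.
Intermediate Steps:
r(c, n) = 2*n/(c + n) (r(c, n) = (2*n)/(c + n) = 2*n/(c + n))
B(w, G) = 6*w
S = 56/39 (S = 2*28/(11 + 28) = 2*28/39 = 2*28*(1/39) = 56/39 ≈ 1.4359)
N = 56/39 ≈ 1.4359
F(q, J) = 60*J (F(q, J) = 2*((6*5)*J) = 2*(30*J) = 60*J)
O(Q) = 870/Q (O(Q) = 1740/((2*Q)) = 1740*(1/(2*Q)) = 870/Q)
F(1896, 912) - O(N) = 60*912 - 870/56/39 = 54720 - 870*39/56 = 54720 - 1*16965/28 = 54720 - 16965/28 = 1515195/28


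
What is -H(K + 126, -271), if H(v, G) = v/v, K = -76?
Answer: -1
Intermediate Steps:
H(v, G) = 1
-H(K + 126, -271) = -1*1 = -1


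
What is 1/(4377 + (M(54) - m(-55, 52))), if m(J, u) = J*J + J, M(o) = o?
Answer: 1/1461 ≈ 0.00068446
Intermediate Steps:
m(J, u) = J + J² (m(J, u) = J² + J = J + J²)
1/(4377 + (M(54) - m(-55, 52))) = 1/(4377 + (54 - (-55)*(1 - 55))) = 1/(4377 + (54 - (-55)*(-54))) = 1/(4377 + (54 - 1*2970)) = 1/(4377 + (54 - 2970)) = 1/(4377 - 2916) = 1/1461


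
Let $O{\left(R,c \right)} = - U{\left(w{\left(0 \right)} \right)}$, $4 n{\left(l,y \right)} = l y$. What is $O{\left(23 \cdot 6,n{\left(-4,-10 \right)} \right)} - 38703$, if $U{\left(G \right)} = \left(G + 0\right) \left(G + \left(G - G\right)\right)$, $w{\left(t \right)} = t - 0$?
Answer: $-38703$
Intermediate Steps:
$w{\left(t \right)} = t$ ($w{\left(t \right)} = t + 0 = t$)
$U{\left(G \right)} = G^{2}$ ($U{\left(G \right)} = G \left(G + 0\right) = G G = G^{2}$)
$n{\left(l,y \right)} = \frac{l y}{4}$
$O{\left(R,c \right)} = 0$ ($O{\left(R,c \right)} = - 0^{2} = \left(-1\right) 0 = 0$)
$O{\left(23 \cdot 6,n{\left(-4,-10 \right)} \right)} - 38703 = 0 - 38703 = -38703$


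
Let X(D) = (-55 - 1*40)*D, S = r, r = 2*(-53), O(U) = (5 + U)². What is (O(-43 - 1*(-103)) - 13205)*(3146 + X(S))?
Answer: -118679680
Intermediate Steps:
r = -106
S = -106
X(D) = -95*D (X(D) = (-55 - 40)*D = -95*D)
(O(-43 - 1*(-103)) - 13205)*(3146 + X(S)) = ((5 + (-43 - 1*(-103)))² - 13205)*(3146 - 95*(-106)) = ((5 + (-43 + 103))² - 13205)*(3146 + 10070) = ((5 + 60)² - 13205)*13216 = (65² - 13205)*13216 = (4225 - 13205)*13216 = -8980*13216 = -118679680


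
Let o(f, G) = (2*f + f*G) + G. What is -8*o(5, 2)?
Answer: -176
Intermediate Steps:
o(f, G) = G + 2*f + G*f (o(f, G) = (2*f + G*f) + G = G + 2*f + G*f)
-8*o(5, 2) = -8*(2 + 2*5 + 2*5) = -8*(2 + 10 + 10) = -8*22 = -176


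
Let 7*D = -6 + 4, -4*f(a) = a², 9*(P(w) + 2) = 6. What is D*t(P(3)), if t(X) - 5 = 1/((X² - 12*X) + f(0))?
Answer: -809/560 ≈ -1.4446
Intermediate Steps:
P(w) = -4/3 (P(w) = -2 + (⅑)*6 = -2 + ⅔ = -4/3)
f(a) = -a²/4
D = -2/7 (D = (-6 + 4)/7 = (⅐)*(-2) = -2/7 ≈ -0.28571)
t(X) = 5 + 1/(X² - 12*X) (t(X) = 5 + 1/((X² - 12*X) - ¼*0²) = 5 + 1/((X² - 12*X) - ¼*0) = 5 + 1/((X² - 12*X) + 0) = 5 + 1/(X² - 12*X))
D*t(P(3)) = -2*(-1 - 5*(-4/3)² + 60*(-4/3))/(7*(-4/3)*(12 - 1*(-4/3))) = -(-3)*(-1 - 5*16/9 - 80)/(14*(12 + 4/3)) = -(-3)*(-1 - 80/9 - 80)/(14*40/3) = -(-3)*3*(-809)/(14*40*9) = -2/7*809/160 = -809/560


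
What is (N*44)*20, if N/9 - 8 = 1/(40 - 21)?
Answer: 1211760/19 ≈ 63777.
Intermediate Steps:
N = 1377/19 (N = 72 + 9/(40 - 21) = 72 + 9/19 = 1377/19 ≈ 72.474)
(N*44)*20 = ((1377/19)*44)*20 = (60588/19)*20 = 1211760/19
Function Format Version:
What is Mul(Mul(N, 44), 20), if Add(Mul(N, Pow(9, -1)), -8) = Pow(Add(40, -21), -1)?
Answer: Rational(1211760, 19) ≈ 63777.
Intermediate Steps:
N = Rational(1377, 19) (N = Add(72, Mul(9, Pow(Add(40, -21), -1))) = Add(72, Mul(9, Pow(19, -1))) = Add(72, Mul(9, Rational(1, 19))) = Add(72, Rational(9, 19)) = Rational(1377, 19) ≈ 72.474)
Mul(Mul(N, 44), 20) = Mul(Mul(Rational(1377, 19), 44), 20) = Mul(Rational(60588, 19), 20) = Rational(1211760, 19)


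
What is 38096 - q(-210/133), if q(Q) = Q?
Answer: 723854/19 ≈ 38098.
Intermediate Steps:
38096 - q(-210/133) = 38096 - (-210)/133 = 38096 - 1*(-30/19) = 38096 + 30/19 = 723854/19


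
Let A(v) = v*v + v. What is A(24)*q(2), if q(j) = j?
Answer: 1200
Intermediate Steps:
A(v) = v + v**2 (A(v) = v**2 + v = v + v**2)
A(24)*q(2) = (24*(1 + 24))*2 = (24*25)*2 = 600*2 = 1200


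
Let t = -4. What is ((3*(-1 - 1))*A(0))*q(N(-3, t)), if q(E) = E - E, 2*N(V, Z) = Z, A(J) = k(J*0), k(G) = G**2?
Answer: 0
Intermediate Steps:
A(J) = 0 (A(J) = (J*0)**2 = 0**2 = 0)
N(V, Z) = Z/2
q(E) = 0
((3*(-1 - 1))*A(0))*q(N(-3, t)) = ((3*(-1 - 1))*0)*0 = ((3*(-2))*0)*0 = -6*0*0 = 0*0 = 0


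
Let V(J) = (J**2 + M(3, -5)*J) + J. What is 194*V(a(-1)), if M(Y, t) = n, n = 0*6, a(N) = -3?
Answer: 1164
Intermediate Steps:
n = 0
M(Y, t) = 0
V(J) = J + J**2 (V(J) = (J**2 + 0*J) + J = (J**2 + 0) + J = J**2 + J = J + J**2)
194*V(a(-1)) = 194*(-3*(1 - 3)) = 194*(-3*(-2)) = 194*6 = 1164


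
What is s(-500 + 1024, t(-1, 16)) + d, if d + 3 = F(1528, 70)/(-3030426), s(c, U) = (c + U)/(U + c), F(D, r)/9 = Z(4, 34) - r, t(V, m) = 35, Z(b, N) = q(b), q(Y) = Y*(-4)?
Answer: -336671/168357 ≈ -1.9997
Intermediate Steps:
q(Y) = -4*Y
Z(b, N) = -4*b
F(D, r) = -144 - 9*r (F(D, r) = 9*(-4*4 - r) = 9*(-16 - r) = -144 - 9*r)
s(c, U) = 1 (s(c, U) = (U + c)/(U + c) = 1)
d = -505028/168357 (d = -3 + (-144 - 9*70)/(-3030426) = -3 + (-144 - 630)*(-1/3030426) = -3 - 774*(-1/3030426) = -3 + 43/168357 = -505028/168357 ≈ -2.9997)
s(-500 + 1024, t(-1, 16)) + d = 1 - 505028/168357 = -336671/168357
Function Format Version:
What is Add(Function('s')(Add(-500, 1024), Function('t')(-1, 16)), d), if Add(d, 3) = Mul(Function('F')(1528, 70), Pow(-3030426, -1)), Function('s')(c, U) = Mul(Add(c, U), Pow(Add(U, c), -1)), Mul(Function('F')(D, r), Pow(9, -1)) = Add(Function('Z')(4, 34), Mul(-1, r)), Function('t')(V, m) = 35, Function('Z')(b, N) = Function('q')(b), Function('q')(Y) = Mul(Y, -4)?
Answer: Rational(-336671, 168357) ≈ -1.9997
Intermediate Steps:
Function('q')(Y) = Mul(-4, Y)
Function('Z')(b, N) = Mul(-4, b)
Function('F')(D, r) = Add(-144, Mul(-9, r)) (Function('F')(D, r) = Mul(9, Add(Mul(-4, 4), Mul(-1, r))) = Mul(9, Add(-16, Mul(-1, r))) = Add(-144, Mul(-9, r)))
Function('s')(c, U) = 1 (Function('s')(c, U) = Mul(Add(U, c), Pow(Add(U, c), -1)) = 1)
d = Rational(-505028, 168357) (d = Add(-3, Mul(Add(-144, Mul(-9, 70)), Pow(-3030426, -1))) = Add(-3, Mul(Add(-144, -630), Rational(-1, 3030426))) = Add(-3, Mul(-774, Rational(-1, 3030426))) = Add(-3, Rational(43, 168357)) = Rational(-505028, 168357) ≈ -2.9997)
Add(Function('s')(Add(-500, 1024), Function('t')(-1, 16)), d) = Add(1, Rational(-505028, 168357)) = Rational(-336671, 168357)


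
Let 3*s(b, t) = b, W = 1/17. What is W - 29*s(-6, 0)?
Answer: 987/17 ≈ 58.059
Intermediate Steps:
W = 1/17 ≈ 0.058824
s(b, t) = b/3
W - 29*s(-6, 0) = 1/17 - 29*(-6)/3 = 1/17 - 29*(-2) = 1/17 + 58 = 987/17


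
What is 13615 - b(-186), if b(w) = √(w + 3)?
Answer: 13615 - I*√183 ≈ 13615.0 - 13.528*I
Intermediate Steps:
b(w) = √(3 + w)
13615 - b(-186) = 13615 - √(3 - 186) = 13615 - √(-183) = 13615 - I*√183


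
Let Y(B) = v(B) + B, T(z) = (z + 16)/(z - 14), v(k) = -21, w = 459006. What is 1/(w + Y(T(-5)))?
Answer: 19/8720704 ≈ 2.1787e-6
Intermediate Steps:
T(z) = (16 + z)/(-14 + z)
Y(B) = -21 + B
1/(w + Y(T(-5))) = 1/(459006 + (-21 + (16 - 5)/(-14 - 5))) = 1/(459006 + (-21 + 11/(-19))) = 1/(459006 + (-21 - 1/19*11)) = 1/(459006 + (-21 - 11/19)) = 1/(459006 - 410/19) = 1/(8720704/19) = 19/8720704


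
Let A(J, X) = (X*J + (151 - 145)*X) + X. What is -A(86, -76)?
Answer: 7068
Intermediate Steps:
A(J, X) = 7*X + J*X (A(J, X) = (J*X + 6*X) + X = (6*X + J*X) + X = 7*X + J*X)
-A(86, -76) = -(-76)*(7 + 86) = -(-76)*93 = -1*(-7068) = 7068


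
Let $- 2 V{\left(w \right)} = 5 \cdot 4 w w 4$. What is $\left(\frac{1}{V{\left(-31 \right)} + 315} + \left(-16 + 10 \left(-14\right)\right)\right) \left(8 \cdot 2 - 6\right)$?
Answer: $- \frac{11895002}{7625} \approx -1560.0$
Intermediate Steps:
$V{\left(w \right)} = - 40 w^{2}$ ($V{\left(w \right)} = - \frac{5 \cdot 4 w w 4}{2} = - \frac{20 w 4 w}{2} = - \frac{80 w^{2}}{2} = - 40 w^{2}$)
$\left(\frac{1}{V{\left(-31 \right)} + 315} + \left(-16 + 10 \left(-14\right)\right)\right) \left(8 \cdot 2 - 6\right) = \left(\frac{1}{- 40 \left(-31\right)^{2} + 315} + \left(-16 + 10 \left(-14\right)\right)\right) \left(8 \cdot 2 - 6\right) = \left(\frac{1}{\left(-40\right) 961 + 315} - 156\right) \left(16 - 6\right) = \left(\frac{1}{-38440 + 315} - 156\right) 10 = \left(\frac{1}{-38125} - 156\right) 10 = \left(- \frac{1}{38125} - 156\right) 10 = \left(- \frac{5947501}{38125}\right) 10 = - \frac{11895002}{7625}$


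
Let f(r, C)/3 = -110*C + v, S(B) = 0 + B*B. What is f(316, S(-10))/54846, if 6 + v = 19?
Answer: -10987/18282 ≈ -0.60097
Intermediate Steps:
v = 13 (v = -6 + 19 = 13)
S(B) = B**2 (S(B) = 0 + B**2 = B**2)
f(r, C) = 39 - 330*C (f(r, C) = 3*(-110*C + 13) = 3*(13 - 110*C) = 39 - 330*C)
f(316, S(-10))/54846 = (39 - 330*(-10)**2)/54846 = (39 - 330*100)*(1/54846) = (39 - 33000)*(1/54846) = -32961*1/54846 = -10987/18282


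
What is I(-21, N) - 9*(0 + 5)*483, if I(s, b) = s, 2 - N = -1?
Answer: -21756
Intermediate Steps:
N = 3 (N = 2 - 1*(-1) = 2 + 1 = 3)
I(-21, N) - 9*(0 + 5)*483 = -21 - 9*(0 + 5)*483 = -21 - 9*5*483 = -21 - 45*483 = -21 - 21735 = -21756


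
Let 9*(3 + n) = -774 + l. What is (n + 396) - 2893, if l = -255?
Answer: -7843/3 ≈ -2614.3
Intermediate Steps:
n = -352/3 (n = -3 + (-774 - 255)/9 = -3 + (1/9)*(-1029) = -3 - 343/3 = -352/3 ≈ -117.33)
(n + 396) - 2893 = (-352/3 + 396) - 2893 = 836/3 - 2893 = -7843/3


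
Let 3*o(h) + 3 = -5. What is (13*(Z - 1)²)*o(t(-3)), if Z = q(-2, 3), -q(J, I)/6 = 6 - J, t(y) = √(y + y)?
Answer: -249704/3 ≈ -83235.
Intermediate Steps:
t(y) = √2*√y (t(y) = √(2*y) = √2*√y)
q(J, I) = -36 + 6*J (q(J, I) = -6*(6 - J) = -36 + 6*J)
Z = -48 (Z = -36 + 6*(-2) = -36 - 12 = -48)
o(h) = -8/3 (o(h) = -1 + (⅓)*(-5) = -1 - 5/3 = -8/3)
(13*(Z - 1)²)*o(t(-3)) = (13*(-48 - 1)²)*(-8/3) = (13*(-49)²)*(-8/3) = (13*2401)*(-8/3) = 31213*(-8/3) = -249704/3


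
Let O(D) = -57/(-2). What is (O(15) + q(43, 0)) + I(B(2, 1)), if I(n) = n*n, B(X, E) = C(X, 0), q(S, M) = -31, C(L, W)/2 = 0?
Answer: -5/2 ≈ -2.5000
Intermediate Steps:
C(L, W) = 0 (C(L, W) = 2*0 = 0)
B(X, E) = 0
I(n) = n**2
O(D) = 57/2 (O(D) = -57*(-1)/2 = -1*(-57/2) = 57/2)
(O(15) + q(43, 0)) + I(B(2, 1)) = (57/2 - 31) + 0**2 = -5/2 + 0 = -5/2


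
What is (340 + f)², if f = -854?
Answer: 264196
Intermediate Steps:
(340 + f)² = (340 - 854)² = (-514)² = 264196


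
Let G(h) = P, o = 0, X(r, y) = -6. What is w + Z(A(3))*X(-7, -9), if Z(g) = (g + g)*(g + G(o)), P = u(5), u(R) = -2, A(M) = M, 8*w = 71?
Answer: -217/8 ≈ -27.125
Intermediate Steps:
w = 71/8 (w = (⅛)*71 = 71/8 ≈ 8.8750)
P = -2
G(h) = -2
Z(g) = 2*g*(-2 + g) (Z(g) = (g + g)*(g - 2) = (2*g)*(-2 + g) = 2*g*(-2 + g))
w + Z(A(3))*X(-7, -9) = 71/8 + (2*3*(-2 + 3))*(-6) = 71/8 + (2*3*1)*(-6) = 71/8 + 6*(-6) = 71/8 - 36 = -217/8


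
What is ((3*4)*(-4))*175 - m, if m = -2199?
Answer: -6201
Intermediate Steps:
((3*4)*(-4))*175 - m = ((3*4)*(-4))*175 - 1*(-2199) = (12*(-4))*175 + 2199 = -48*175 + 2199 = -8400 + 2199 = -6201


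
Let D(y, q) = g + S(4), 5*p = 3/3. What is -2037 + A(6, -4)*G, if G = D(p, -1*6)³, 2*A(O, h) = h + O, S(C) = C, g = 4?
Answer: -1525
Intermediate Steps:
p = ⅕ (p = (3/3)/5 = (3*(⅓))/5 = (⅕)*1 = ⅕ ≈ 0.20000)
A(O, h) = O/2 + h/2 (A(O, h) = (h + O)/2 = (O + h)/2 = O/2 + h/2)
D(y, q) = 8 (D(y, q) = 4 + 4 = 8)
G = 512 (G = 8³ = 512)
-2037 + A(6, -4)*G = -2037 + ((½)*6 + (½)*(-4))*512 = -2037 + (3 - 2)*512 = -2037 + 1*512 = -2037 + 512 = -1525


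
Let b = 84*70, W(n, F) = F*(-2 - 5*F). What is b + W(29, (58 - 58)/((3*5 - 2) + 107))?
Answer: 5880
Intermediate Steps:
b = 5880
b + W(29, (58 - 58)/((3*5 - 2) + 107)) = 5880 - (58 - 58)/((3*5 - 2) + 107)*(2 + 5*((58 - 58)/((3*5 - 2) + 107))) = 5880 - 0/((15 - 2) + 107)*(2 + 5*(0/((15 - 2) + 107))) = 5880 - 0/(13 + 107)*(2 + 5*(0/(13 + 107))) = 5880 - 0/120*(2 + 5*(0/120)) = 5880 - 0*(1/120)*(2 + 5*(0*(1/120))) = 5880 - 1*0*(2 + 5*0) = 5880 - 1*0*(2 + 0) = 5880 - 1*0*2 = 5880 + 0 = 5880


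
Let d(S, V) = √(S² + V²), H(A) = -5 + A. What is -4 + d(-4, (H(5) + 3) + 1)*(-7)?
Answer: -4 - 28*√2 ≈ -43.598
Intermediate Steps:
-4 + d(-4, (H(5) + 3) + 1)*(-7) = -4 + √((-4)² + (((-5 + 5) + 3) + 1)²)*(-7) = -4 + √(16 + ((0 + 3) + 1)²)*(-7) = -4 + √(16 + (3 + 1)²)*(-7) = -4 + √(16 + 4²)*(-7) = -4 + √(16 + 16)*(-7) = -4 + √32*(-7) = -4 + (4*√2)*(-7) = -4 - 28*√2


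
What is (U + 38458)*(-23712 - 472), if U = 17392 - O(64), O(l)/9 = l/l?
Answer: -1350458744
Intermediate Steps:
O(l) = 9 (O(l) = 9*(l/l) = 9*1 = 9)
U = 17383 (U = 17392 - 1*9 = 17392 - 9 = 17383)
(U + 38458)*(-23712 - 472) = (17383 + 38458)*(-23712 - 472) = 55841*(-24184) = -1350458744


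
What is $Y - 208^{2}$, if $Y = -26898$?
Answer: $-70162$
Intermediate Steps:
$Y - 208^{2} = -26898 - 208^{2} = -26898 - 43264 = -70162$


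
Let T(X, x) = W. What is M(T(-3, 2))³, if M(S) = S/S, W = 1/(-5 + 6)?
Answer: 1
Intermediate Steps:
W = 1 (W = 1/1 = 1)
T(X, x) = 1
M(S) = 1
M(T(-3, 2))³ = 1³ = 1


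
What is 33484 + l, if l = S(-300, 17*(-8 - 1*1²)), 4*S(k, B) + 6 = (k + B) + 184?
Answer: 133661/4 ≈ 33415.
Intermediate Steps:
S(k, B) = 89/2 + B/4 + k/4 (S(k, B) = -3/2 + ((k + B) + 184)/4 = -3/2 + ((B + k) + 184)/4 = -3/2 + (184 + B + k)/4 = -3/2 + (46 + B/4 + k/4) = 89/2 + B/4 + k/4)
l = -275/4 (l = 89/2 + (17*(-8 - 1*1²))/4 + (¼)*(-300) = 89/2 + (17*(-8 - 1*1))/4 - 75 = 89/2 + (17*(-8 - 1))/4 - 75 = 89/2 + (17*(-9))/4 - 75 = 89/2 + (¼)*(-153) - 75 = 89/2 - 153/4 - 75 = -275/4 ≈ -68.750)
33484 + l = 33484 - 275/4 = 133661/4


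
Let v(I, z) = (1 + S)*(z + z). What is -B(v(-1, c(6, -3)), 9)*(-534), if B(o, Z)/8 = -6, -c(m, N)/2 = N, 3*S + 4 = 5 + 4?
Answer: -25632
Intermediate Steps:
S = 5/3 (S = -4/3 + (5 + 4)/3 = -4/3 + (1/3)*9 = -4/3 + 3 = 5/3 ≈ 1.6667)
c(m, N) = -2*N
v(I, z) = 16*z/3 (v(I, z) = (1 + 5/3)*(z + z) = 8*(2*z)/3 = 16*z/3)
B(o, Z) = -48 (B(o, Z) = 8*(-6) = -48)
-B(v(-1, c(6, -3)), 9)*(-534) = -(-48)*(-534) = -1*25632 = -25632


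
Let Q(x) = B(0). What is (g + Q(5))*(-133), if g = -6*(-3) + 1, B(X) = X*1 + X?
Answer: -2527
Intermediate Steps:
B(X) = 2*X (B(X) = X + X = 2*X)
g = 19 (g = 18 + 1 = 19)
Q(x) = 0 (Q(x) = 2*0 = 0)
(g + Q(5))*(-133) = (19 + 0)*(-133) = 19*(-133) = -2527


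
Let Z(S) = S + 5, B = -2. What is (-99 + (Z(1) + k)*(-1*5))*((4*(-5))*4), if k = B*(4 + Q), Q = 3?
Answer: 4720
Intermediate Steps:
k = -14 (k = -2*(4 + 3) = -2*7 = -14)
Z(S) = 5 + S
(-99 + (Z(1) + k)*(-1*5))*((4*(-5))*4) = (-99 + ((5 + 1) - 14)*(-1*5))*((4*(-5))*4) = (-99 + (6 - 14)*(-5))*(-20*4) = (-99 - 8*(-5))*(-80) = (-99 + 40)*(-80) = -59*(-80) = 4720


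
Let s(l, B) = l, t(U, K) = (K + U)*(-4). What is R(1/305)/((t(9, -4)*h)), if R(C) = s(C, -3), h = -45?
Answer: 1/274500 ≈ 3.6430e-6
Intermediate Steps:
t(U, K) = -4*K - 4*U
R(C) = C
R(1/305)/((t(9, -4)*h)) = 1/(305*(((-4*(-4) - 4*9)*(-45)))) = 1/(305*(((16 - 36)*(-45)))) = 1/(305*((-20*(-45)))) = (1/305)/900 = (1/305)*(1/900) = 1/274500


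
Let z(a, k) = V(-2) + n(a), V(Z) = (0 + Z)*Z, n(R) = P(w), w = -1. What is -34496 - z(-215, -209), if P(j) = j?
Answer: -34499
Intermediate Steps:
n(R) = -1
V(Z) = Z² (V(Z) = Z*Z = Z²)
z(a, k) = 3 (z(a, k) = (-2)² - 1 = 4 - 1 = 3)
-34496 - z(-215, -209) = -34496 - 1*3 = -34496 - 3 = -34499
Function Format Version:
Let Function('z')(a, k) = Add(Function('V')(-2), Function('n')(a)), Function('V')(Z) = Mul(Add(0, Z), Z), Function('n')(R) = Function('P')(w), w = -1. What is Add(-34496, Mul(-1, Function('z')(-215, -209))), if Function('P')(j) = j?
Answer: -34499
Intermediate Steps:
Function('n')(R) = -1
Function('V')(Z) = Pow(Z, 2) (Function('V')(Z) = Mul(Z, Z) = Pow(Z, 2))
Function('z')(a, k) = 3 (Function('z')(a, k) = Add(Pow(-2, 2), -1) = Add(4, -1) = 3)
Add(-34496, Mul(-1, Function('z')(-215, -209))) = Add(-34496, Mul(-1, 3)) = Add(-34496, -3) = -34499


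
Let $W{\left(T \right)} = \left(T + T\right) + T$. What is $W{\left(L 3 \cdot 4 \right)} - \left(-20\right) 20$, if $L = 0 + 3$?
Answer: $508$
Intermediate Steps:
$L = 3$
$W{\left(T \right)} = 3 T$ ($W{\left(T \right)} = 2 T + T = 3 T$)
$W{\left(L 3 \cdot 4 \right)} - \left(-20\right) 20 = 3 \cdot 3 \cdot 3 \cdot 4 - \left(-20\right) 20 = 3 \cdot 9 \cdot 4 - -400 = 3 \cdot 36 + 400 = 108 + 400 = 508$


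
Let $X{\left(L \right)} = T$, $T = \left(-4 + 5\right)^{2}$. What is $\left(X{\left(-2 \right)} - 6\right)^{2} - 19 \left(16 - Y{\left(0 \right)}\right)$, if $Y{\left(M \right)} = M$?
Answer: $-279$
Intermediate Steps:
$T = 1$ ($T = 1^{2} = 1$)
$X{\left(L \right)} = 1$
$\left(X{\left(-2 \right)} - 6\right)^{2} - 19 \left(16 - Y{\left(0 \right)}\right) = \left(1 - 6\right)^{2} - 19 \left(16 - 0\right) = \left(-5\right)^{2} - 19 \left(16 + 0\right) = 25 - 304 = -279$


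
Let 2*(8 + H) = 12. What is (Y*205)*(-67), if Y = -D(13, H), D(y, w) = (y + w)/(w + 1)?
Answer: -151085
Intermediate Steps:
H = -2 (H = -8 + (½)*12 = -8 + 6 = -2)
D(y, w) = (w + y)/(1 + w)
Y = 11 (Y = -(-2 + 13)/(1 - 2) = -11/(-1) = -(-1)*11 = -1*(-11) = 11)
(Y*205)*(-67) = (11*205)*(-67) = 2255*(-67) = -151085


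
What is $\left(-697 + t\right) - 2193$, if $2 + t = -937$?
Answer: $-3829$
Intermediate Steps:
$t = -939$ ($t = -2 - 937 = -939$)
$\left(-697 + t\right) - 2193 = \left(-697 - 939\right) - 2193 = -1636 - 2193 = -3829$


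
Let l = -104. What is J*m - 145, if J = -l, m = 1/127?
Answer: -18311/127 ≈ -144.18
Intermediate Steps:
m = 1/127 ≈ 0.0078740
J = 104 (J = -1*(-104) = 104)
J*m - 145 = 104*(1/127) - 145 = 104/127 - 145 = -18311/127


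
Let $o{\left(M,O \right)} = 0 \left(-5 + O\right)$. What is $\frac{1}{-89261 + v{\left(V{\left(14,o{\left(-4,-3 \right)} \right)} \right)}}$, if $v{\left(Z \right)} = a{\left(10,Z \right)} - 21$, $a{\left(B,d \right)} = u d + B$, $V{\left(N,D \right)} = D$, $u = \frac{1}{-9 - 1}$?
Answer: $- \frac{1}{89272} \approx -1.1202 \cdot 10^{-5}$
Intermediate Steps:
$u = - \frac{1}{10}$ ($u = \frac{1}{-10} = - \frac{1}{10} \approx -0.1$)
$o{\left(M,O \right)} = 0$
$a{\left(B,d \right)} = B - \frac{d}{10}$ ($a{\left(B,d \right)} = - \frac{d}{10} + B = B - \frac{d}{10}$)
$v{\left(Z \right)} = -11 - \frac{Z}{10}$ ($v{\left(Z \right)} = \left(10 - \frac{Z}{10}\right) - 21 = -11 - \frac{Z}{10}$)
$\frac{1}{-89261 + v{\left(V{\left(14,o{\left(-4,-3 \right)} \right)} \right)}} = \frac{1}{-89261 - 11} = \frac{1}{-89272} = - \frac{1}{89272}$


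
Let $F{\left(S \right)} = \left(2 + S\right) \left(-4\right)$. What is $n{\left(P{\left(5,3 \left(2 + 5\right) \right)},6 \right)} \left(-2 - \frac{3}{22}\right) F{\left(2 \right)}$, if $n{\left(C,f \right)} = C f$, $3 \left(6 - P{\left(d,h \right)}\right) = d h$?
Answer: $- \frac{65424}{11} \approx -5947.6$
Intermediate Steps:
$F{\left(S \right)} = -8 - 4 S$
$P{\left(d,h \right)} = 6 - \frac{d h}{3}$
$n{\left(P{\left(5,3 \left(2 + 5\right) \right)},6 \right)} \left(-2 - \frac{3}{22}\right) F{\left(2 \right)} = \left(6 - \frac{5 \cdot 3 \left(2 + 5\right)}{3}\right) 6 \left(-2 - \frac{3}{22}\right) \left(-8 - 8\right) = \left(6 - \frac{5 \cdot 3 \cdot 7}{3}\right) 6 \left(-2 - 3 \cdot \frac{1}{22}\right) \left(-8 - 8\right) = \left(6 - \frac{5}{3} \cdot 21\right) 6 \left(-2 - \frac{3}{22}\right) \left(-16\right) = \left(6 - 35\right) 6 \left(-2 - \frac{3}{22}\right) \left(-16\right) = \left(-29\right) 6 \left(- \frac{47}{22}\right) \left(-16\right) = \left(-174\right) \left(- \frac{47}{22}\right) \left(-16\right) = \frac{4089}{11} \left(-16\right) = - \frac{65424}{11}$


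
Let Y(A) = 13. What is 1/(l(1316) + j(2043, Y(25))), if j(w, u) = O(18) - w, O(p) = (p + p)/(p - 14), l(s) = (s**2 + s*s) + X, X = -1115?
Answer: 1/3460563 ≈ 2.8897e-7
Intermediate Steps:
l(s) = -1115 + 2*s**2 (l(s) = (s**2 + s*s) - 1115 = (s**2 + s**2) - 1115 = 2*s**2 - 1115 = -1115 + 2*s**2)
O(p) = 2*p/(-14 + p) (O(p) = (2*p)/(-14 + p) = 2*p/(-14 + p))
j(w, u) = 9 - w (j(w, u) = 2*18/(-14 + 18) - w = 2*18/4 - w = 2*18*(1/4) - w = 9 - w)
1/(l(1316) + j(2043, Y(25))) = 1/((-1115 + 2*1316**2) + (9 - 1*2043)) = 1/((-1115 + 2*1731856) + (9 - 2043)) = 1/((-1115 + 3463712) - 2034) = 1/(3462597 - 2034) = 1/3460563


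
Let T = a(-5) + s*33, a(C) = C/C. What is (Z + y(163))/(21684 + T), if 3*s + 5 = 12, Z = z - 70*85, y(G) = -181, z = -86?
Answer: -6217/21762 ≈ -0.28568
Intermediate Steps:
a(C) = 1
Z = -6036 (Z = -86 - 70*85 = -86 - 5950 = -6036)
s = 7/3 (s = -5/3 + (1/3)*12 = -5/3 + 4 = 7/3 ≈ 2.3333)
T = 78 (T = 1 + (7/3)*33 = 1 + 77 = 78)
(Z + y(163))/(21684 + T) = (-6036 - 181)/(21684 + 78) = -6217/21762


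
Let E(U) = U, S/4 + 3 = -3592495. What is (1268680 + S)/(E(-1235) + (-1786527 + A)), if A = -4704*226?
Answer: 6550656/1425433 ≈ 4.5956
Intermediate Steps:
S = -14369992 (S = -12 + 4*(-3592495) = -12 - 14369980 = -14369992)
A = -1063104
(1268680 + S)/(E(-1235) + (-1786527 + A)) = (1268680 - 14369992)/(-1235 + (-1786527 - 1063104)) = -13101312/(-1235 - 2849631) = -13101312/(-2850866) = -13101312*(-1/2850866) = 6550656/1425433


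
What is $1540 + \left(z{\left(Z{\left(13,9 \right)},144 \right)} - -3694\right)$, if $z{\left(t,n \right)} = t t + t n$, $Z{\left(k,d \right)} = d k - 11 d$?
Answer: $8150$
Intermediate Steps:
$Z{\left(k,d \right)} = - 11 d + d k$
$z{\left(t,n \right)} = t^{2} + n t$
$1540 + \left(z{\left(Z{\left(13,9 \right)},144 \right)} - -3694\right) = 1540 + \left(9 \left(-11 + 13\right) \left(144 + 9 \left(-11 + 13\right)\right) - -3694\right) = 1540 + \left(9 \cdot 2 \left(144 + 9 \cdot 2\right) + 3694\right) = 1540 + \left(18 \left(144 + 18\right) + 3694\right) = 1540 + \left(18 \cdot 162 + 3694\right) = 1540 + \left(2916 + 3694\right) = 1540 + 6610 = 8150$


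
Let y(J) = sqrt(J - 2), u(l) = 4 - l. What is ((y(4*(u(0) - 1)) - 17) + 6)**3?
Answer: -1661 + 373*sqrt(10) ≈ -481.47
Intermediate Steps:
y(J) = sqrt(-2 + J)
((y(4*(u(0) - 1)) - 17) + 6)**3 = ((sqrt(-2 + 4*((4 - 1*0) - 1)) - 17) + 6)**3 = ((sqrt(-2 + 4*((4 + 0) - 1)) - 17) + 6)**3 = ((sqrt(-2 + 4*(4 - 1)) - 17) + 6)**3 = ((sqrt(-2 + 4*3) - 17) + 6)**3 = ((sqrt(-2 + 12) - 17) + 6)**3 = ((sqrt(10) - 17) + 6)**3 = ((-17 + sqrt(10)) + 6)**3 = (-11 + sqrt(10))**3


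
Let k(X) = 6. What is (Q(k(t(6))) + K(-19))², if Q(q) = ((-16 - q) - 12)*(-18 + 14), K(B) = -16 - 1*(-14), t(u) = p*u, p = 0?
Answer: 17956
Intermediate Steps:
t(u) = 0 (t(u) = 0*u = 0)
K(B) = -2 (K(B) = -16 + 14 = -2)
Q(q) = 112 + 4*q (Q(q) = (-28 - q)*(-4) = 112 + 4*q)
(Q(k(t(6))) + K(-19))² = ((112 + 4*6) - 2)² = ((112 + 24) - 2)² = (136 - 2)² = 134² = 17956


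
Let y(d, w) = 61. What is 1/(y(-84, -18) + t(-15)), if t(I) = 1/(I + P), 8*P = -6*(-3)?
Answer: 51/3107 ≈ 0.016415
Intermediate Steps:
P = 9/4 (P = (-6*(-3))/8 = (⅛)*18 = 9/4 ≈ 2.2500)
t(I) = 1/(9/4 + I) (t(I) = 1/(I + 9/4) = 1/(9/4 + I))
1/(y(-84, -18) + t(-15)) = 1/(61 + 4/(9 + 4*(-15))) = 1/(61 + 4/(9 - 60)) = 1/(61 + 4/(-51)) = 1/(61 + 4*(-1/51)) = 1/(61 - 4/51) = 1/(3107/51) = 51/3107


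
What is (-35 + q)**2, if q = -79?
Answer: 12996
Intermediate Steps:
(-35 + q)**2 = (-35 - 79)**2 = (-114)**2 = 12996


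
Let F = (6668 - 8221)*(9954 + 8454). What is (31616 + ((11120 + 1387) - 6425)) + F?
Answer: -28549926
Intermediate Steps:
F = -28587624 (F = -1553*18408 = -28587624)
(31616 + ((11120 + 1387) - 6425)) + F = (31616 + ((11120 + 1387) - 6425)) - 28587624 = (31616 + (12507 - 6425)) - 28587624 = (31616 + 6082) - 28587624 = 37698 - 28587624 = -28549926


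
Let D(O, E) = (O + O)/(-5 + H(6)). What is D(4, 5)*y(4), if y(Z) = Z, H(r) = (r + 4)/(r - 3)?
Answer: -96/5 ≈ -19.200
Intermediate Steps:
H(r) = (4 + r)/(-3 + r)
D(O, E) = -6*O/5 (D(O, E) = (O + O)/(-5 + (4 + 6)/(-3 + 6)) = (2*O)/(-5 + 10/3) = (2*O)/(-5/3) = (2*O)*(-3/5) = -6*O/5)
D(4, 5)*y(4) = -6/5*4*4 = -24/5*4 = -96/5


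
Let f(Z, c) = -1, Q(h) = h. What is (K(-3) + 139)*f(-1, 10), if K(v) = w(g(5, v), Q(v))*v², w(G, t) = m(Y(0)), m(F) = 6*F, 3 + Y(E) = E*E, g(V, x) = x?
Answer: 23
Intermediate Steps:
Y(E) = -3 + E² (Y(E) = -3 + E*E = -3 + E²)
w(G, t) = -18 (w(G, t) = 6*(-3 + 0²) = 6*(-3 + 0) = 6*(-3) = -18)
K(v) = -18*v²
(K(-3) + 139)*f(-1, 10) = (-18*(-3)² + 139)*(-1) = (-18*9 + 139)*(-1) = (-162 + 139)*(-1) = -23*(-1) = 23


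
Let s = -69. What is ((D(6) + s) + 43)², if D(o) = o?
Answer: 400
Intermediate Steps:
((D(6) + s) + 43)² = ((6 - 69) + 43)² = (-63 + 43)² = (-20)² = 400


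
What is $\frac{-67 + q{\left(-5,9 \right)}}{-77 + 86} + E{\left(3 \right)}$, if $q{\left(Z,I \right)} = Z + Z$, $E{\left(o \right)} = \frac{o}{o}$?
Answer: $- \frac{68}{9} \approx -7.5556$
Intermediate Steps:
$E{\left(o \right)} = 1$
$q{\left(Z,I \right)} = 2 Z$
$\frac{-67 + q{\left(-5,9 \right)}}{-77 + 86} + E{\left(3 \right)} = \frac{-67 + 2 \left(-5\right)}{-77 + 86} + 1 = \frac{-67 - 10}{9} + 1 = \left(-77\right) \frac{1}{9} + 1 = - \frac{77}{9} + 1 = - \frac{68}{9}$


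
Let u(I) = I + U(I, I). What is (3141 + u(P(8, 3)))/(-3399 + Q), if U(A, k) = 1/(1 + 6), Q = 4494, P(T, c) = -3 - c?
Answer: 21946/7665 ≈ 2.8631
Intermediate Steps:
U(A, k) = ⅐ (U(A, k) = 1/7 = ⅐)
u(I) = ⅐ + I (u(I) = I + ⅐ = ⅐ + I)
(3141 + u(P(8, 3)))/(-3399 + Q) = (3141 + (⅐ + (-3 - 1*3)))/(-3399 + 4494) = (3141 + (⅐ + (-3 - 3)))/1095 = (3141 + (⅐ - 6))*(1/1095) = (3141 - 41/7)*(1/1095) = (21946/7)*(1/1095) = 21946/7665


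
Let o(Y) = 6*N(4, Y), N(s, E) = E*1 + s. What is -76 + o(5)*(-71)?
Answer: -3910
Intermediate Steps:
N(s, E) = E + s
o(Y) = 24 + 6*Y (o(Y) = 6*(Y + 4) = 6*(4 + Y) = 24 + 6*Y)
-76 + o(5)*(-71) = -76 + (24 + 6*5)*(-71) = -76 + (24 + 30)*(-71) = -76 + 54*(-71) = -76 - 3834 = -3910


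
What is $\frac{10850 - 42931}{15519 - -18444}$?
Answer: $- \frac{32081}{33963} \approx -0.94459$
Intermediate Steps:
$\frac{10850 - 42931}{15519 - -18444} = - \frac{32081}{15519 + 18444} = - \frac{32081}{33963}$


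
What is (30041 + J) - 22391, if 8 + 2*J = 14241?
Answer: 29533/2 ≈ 14767.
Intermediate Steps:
J = 14233/2 (J = -4 + (½)*14241 = -4 + 14241/2 = 14233/2 ≈ 7116.5)
(30041 + J) - 22391 = (30041 + 14233/2) - 22391 = 74315/2 - 22391 = 29533/2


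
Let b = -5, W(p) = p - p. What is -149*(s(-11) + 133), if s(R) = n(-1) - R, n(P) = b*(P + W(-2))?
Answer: -22201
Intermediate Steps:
W(p) = 0
n(P) = -5*P (n(P) = -5*(P + 0) = -5*P)
s(R) = 5 - R (s(R) = -5*(-1) - R = 5 - R)
-149*(s(-11) + 133) = -149*((5 - 1*(-11)) + 133) = -149*((5 + 11) + 133) = -149*(16 + 133) = -149*149 = -22201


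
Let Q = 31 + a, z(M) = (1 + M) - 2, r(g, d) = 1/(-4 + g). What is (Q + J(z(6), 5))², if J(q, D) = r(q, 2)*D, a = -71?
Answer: 1225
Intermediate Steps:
z(M) = -1 + M
J(q, D) = D/(-4 + q)
Q = -40 (Q = 31 - 71 = -40)
(Q + J(z(6), 5))² = (-40 + 5/(-4 + (-1 + 6)))² = (-40 + 5/(-4 + 5))² = (-40 + 5/1)² = (-40 + 5*1)² = (-40 + 5)² = (-35)² = 1225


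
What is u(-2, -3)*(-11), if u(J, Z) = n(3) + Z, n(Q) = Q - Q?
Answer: 33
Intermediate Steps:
n(Q) = 0
u(J, Z) = Z (u(J, Z) = 0 + Z = Z)
u(-2, -3)*(-11) = -3*(-11) = 33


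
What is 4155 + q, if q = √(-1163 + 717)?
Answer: 4155 + I*√446 ≈ 4155.0 + 21.119*I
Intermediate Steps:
q = I*√446 (q = √(-446) = I*√446 ≈ 21.119*I)
4155 + q = 4155 + I*√446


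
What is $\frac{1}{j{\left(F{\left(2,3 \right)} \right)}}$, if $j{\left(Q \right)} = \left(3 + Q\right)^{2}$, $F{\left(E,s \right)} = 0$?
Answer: $\frac{1}{9} \approx 0.11111$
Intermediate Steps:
$\frac{1}{j{\left(F{\left(2,3 \right)} \right)}} = \frac{1}{\left(3 + 0\right)^{2}} = \frac{1}{3^{2}} = \frac{1}{9}$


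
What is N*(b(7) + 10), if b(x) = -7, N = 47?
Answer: 141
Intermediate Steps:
N*(b(7) + 10) = 47*(-7 + 10) = 47*3 = 141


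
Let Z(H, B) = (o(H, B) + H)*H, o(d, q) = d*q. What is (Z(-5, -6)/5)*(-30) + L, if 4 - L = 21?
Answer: 733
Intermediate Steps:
L = -17 (L = 4 - 1*21 = 4 - 21 = -17)
Z(H, B) = H*(H + B*H) (Z(H, B) = (H*B + H)*H = (B*H + H)*H = (H + B*H)*H = H*(H + B*H))
(Z(-5, -6)/5)*(-30) + L = (((-5)**2*(1 - 6))/5)*(-30) - 17 = ((25*(-5))*(1/5))*(-30) - 17 = -125*1/5*(-30) - 17 = -25*(-30) - 17 = 750 - 17 = 733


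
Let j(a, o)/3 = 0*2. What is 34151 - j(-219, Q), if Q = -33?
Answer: 34151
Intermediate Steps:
j(a, o) = 0 (j(a, o) = 3*(0*2) = 3*0 = 0)
34151 - j(-219, Q) = 34151 - 1*0 = 34151 + 0 = 34151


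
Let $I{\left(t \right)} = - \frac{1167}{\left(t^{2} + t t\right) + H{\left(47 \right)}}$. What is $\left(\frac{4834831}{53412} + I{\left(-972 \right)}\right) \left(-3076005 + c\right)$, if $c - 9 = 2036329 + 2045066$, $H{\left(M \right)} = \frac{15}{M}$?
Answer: $\frac{47966135638775959683}{527056031548} \approx 9.1008 \cdot 10^{7}$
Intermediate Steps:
$c = 4081404$ ($c = 9 + \left(2036329 + 2045066\right) = 9 + 4081395 = 4081404$)
$I{\left(t \right)} = - \frac{1167}{\frac{15}{47} + 2 t^{2}}$ ($I{\left(t \right)} = - \frac{1167}{\left(t^{2} + t t\right) + \frac{15}{47}} = - \frac{1167}{\left(t^{2} + t^{2}\right) + 15 \cdot \frac{1}{47}} = - \frac{1167}{2 t^{2} + \frac{15}{47}} = - \frac{1167}{\frac{15}{47} + 2 t^{2}}$)
$\left(\frac{4834831}{53412} + I{\left(-972 \right)}\right) \left(-3076005 + c\right) = \left(\frac{4834831}{53412} - \frac{54849}{15 + 94 \left(-972\right)^{2}}\right) \left(-3076005 + 4081404\right) = \left(4834831 \cdot \frac{1}{53412} - \frac{54849}{15 + 94 \cdot 944784}\right) 1005399 = \left(\frac{4834831}{53412} - \frac{54849}{15 + 88809696}\right) 1005399 = \left(\frac{4834831}{53412} - \frac{54849}{88809711}\right) 1005399 = \left(\frac{4834831}{53412} - \frac{18283}{29603237}\right) 1005399 = \frac{143125671416351}{1581168094644} \cdot 1005399 = \frac{47966135638775959683}{527056031548}$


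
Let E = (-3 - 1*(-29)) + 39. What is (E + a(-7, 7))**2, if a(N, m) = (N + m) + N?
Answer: 3364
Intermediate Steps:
a(N, m) = m + 2*N
E = 65 (E = (-3 + 29) + 39 = 26 + 39 = 65)
(E + a(-7, 7))**2 = (65 + (7 + 2*(-7)))**2 = (65 + (7 - 14))**2 = (65 - 7)**2 = 58**2 = 3364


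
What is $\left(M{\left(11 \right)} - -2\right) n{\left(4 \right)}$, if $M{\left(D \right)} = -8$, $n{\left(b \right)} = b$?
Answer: $-24$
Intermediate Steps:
$\left(M{\left(11 \right)} - -2\right) n{\left(4 \right)} = \left(-8 - -2\right) 4 = \left(-8 + 2\right) 4 = \left(-6\right) 4 = -24$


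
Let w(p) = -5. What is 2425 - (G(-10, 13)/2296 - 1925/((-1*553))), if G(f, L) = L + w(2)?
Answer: 54903021/22673 ≈ 2421.5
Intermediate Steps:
G(f, L) = -5 + L (G(f, L) = L - 5 = -5 + L)
2425 - (G(-10, 13)/2296 - 1925/((-1*553))) = 2425 - ((-5 + 13)/2296 - 1925/((-1*553))) = 2425 - (8*(1/2296) - 1925/(-553)) = 2425 - (1/287 - 1925*(-1/553)) = 2425 - (1/287 + 275/79) = 2425 - 1*79004/22673 = 2425 - 79004/22673 = 54903021/22673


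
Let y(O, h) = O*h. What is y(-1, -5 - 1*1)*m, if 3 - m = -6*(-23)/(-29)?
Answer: 1350/29 ≈ 46.552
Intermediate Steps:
m = 225/29 (m = 3 - (-6*(-23))/(-29) = 3 - 138*(-1)/29 = 3 - 1*(-138/29) = 3 + 138/29 = 225/29 ≈ 7.7586)
y(-1, -5 - 1*1)*m = -(-5 - 1*1)*(225/29) = -(-5 - 1)*(225/29) = -1*(-6)*(225/29) = 6*(225/29) = 1350/29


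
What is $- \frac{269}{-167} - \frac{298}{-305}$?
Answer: $\frac{131811}{50935} \approx 2.5878$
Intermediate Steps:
$- \frac{269}{-167} - \frac{298}{-305} = \left(-269\right) \left(- \frac{1}{167}\right) - - \frac{298}{305} = \frac{269}{167} + \frac{298}{305} = \frac{131811}{50935}$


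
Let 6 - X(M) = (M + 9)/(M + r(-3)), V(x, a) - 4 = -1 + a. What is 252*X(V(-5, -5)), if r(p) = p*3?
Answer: 18396/11 ≈ 1672.4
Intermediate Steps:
r(p) = 3*p
V(x, a) = 3 + a (V(x, a) = 4 + (-1 + a) = 3 + a)
X(M) = 6 - (9 + M)/(-9 + M) (X(M) = 6 - (M + 9)/(M + 3*(-3)) = 6 - (9 + M)/(M - 9) = 6 - (9 + M)/(-9 + M))
252*X(V(-5, -5)) = 252*((-63 + 5*(3 - 5))/(-9 + (3 - 5))) = 252*((-63 + 5*(-2))/(-9 - 2)) = 252*((-63 - 10)/(-11)) = 252*(-1/11*(-73)) = 252*(73/11) = 18396/11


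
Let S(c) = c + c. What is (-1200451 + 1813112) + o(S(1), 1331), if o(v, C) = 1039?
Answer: 613700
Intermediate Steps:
S(c) = 2*c
(-1200451 + 1813112) + o(S(1), 1331) = (-1200451 + 1813112) + 1039 = 612661 + 1039 = 613700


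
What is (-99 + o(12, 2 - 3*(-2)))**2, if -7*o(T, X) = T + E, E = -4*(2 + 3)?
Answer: 469225/49 ≈ 9576.0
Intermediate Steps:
E = -20 (E = -4*5 = -20)
o(T, X) = 20/7 - T/7 (o(T, X) = -(T - 20)/7 = -(-20 + T)/7 = 20/7 - T/7)
(-99 + o(12, 2 - 3*(-2)))**2 = (-99 + (20/7 - 1/7*12))**2 = (-99 + (20/7 - 12/7))**2 = (-99 + 8/7)**2 = (-685/7)**2 = 469225/49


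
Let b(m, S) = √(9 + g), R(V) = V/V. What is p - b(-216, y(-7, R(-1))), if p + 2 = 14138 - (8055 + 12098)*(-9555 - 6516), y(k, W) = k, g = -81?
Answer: 323892999 - 6*I*√2 ≈ 3.2389e+8 - 8.4853*I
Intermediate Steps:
R(V) = 1
b(m, S) = 6*I*√2 (b(m, S) = √(9 - 81) = √(-72) = 6*I*√2)
p = 323892999 (p = -2 + (14138 - (8055 + 12098)*(-9555 - 6516)) = -2 + (14138 - 20153*(-16071)) = -2 + (14138 - 1*(-323878863)) = -2 + (14138 + 323878863) = -2 + 323893001 = 323892999)
p - b(-216, y(-7, R(-1))) = 323892999 - 6*I*√2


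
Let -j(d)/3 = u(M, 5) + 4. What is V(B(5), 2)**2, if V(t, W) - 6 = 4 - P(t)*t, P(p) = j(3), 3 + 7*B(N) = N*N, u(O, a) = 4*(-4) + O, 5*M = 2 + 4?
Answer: 10329796/1225 ≈ 8432.5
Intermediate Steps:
M = 6/5 (M = (2 + 4)/5 = (1/5)*6 = 6/5 ≈ 1.2000)
u(O, a) = -16 + O
B(N) = -3/7 + N**2/7 (B(N) = -3/7 + (N*N)/7 = -3/7 + N**2/7)
j(d) = 162/5 (j(d) = -3*((-16 + 6/5) + 4) = -3*(-74/5 + 4) = -3*(-54/5) = 162/5)
P(p) = 162/5
V(t, W) = 10 - 162*t/5 (V(t, W) = 6 + (4 - 162*t/5) = 10 - 162*t/5)
V(B(5), 2)**2 = (10 - 162*(-3/7 + (1/7)*5**2)/5)**2 = (10 - 162*(-3/7 + (1/7)*25)/5)**2 = (10 - 162*(-3/7 + 25/7)/5)**2 = (10 - 162/5*22/7)**2 = (10 - 3564/35)**2 = (-3214/35)**2 = 10329796/1225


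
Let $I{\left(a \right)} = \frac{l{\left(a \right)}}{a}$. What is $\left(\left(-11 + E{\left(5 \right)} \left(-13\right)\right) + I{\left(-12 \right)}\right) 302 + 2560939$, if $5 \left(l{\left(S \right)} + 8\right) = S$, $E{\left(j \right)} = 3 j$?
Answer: $\frac{37484831}{15} \approx 2.499 \cdot 10^{6}$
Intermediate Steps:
$l{\left(S \right)} = -8 + \frac{S}{5}$
$I{\left(a \right)} = \frac{-8 + \frac{a}{5}}{a}$
$\left(\left(-11 + E{\left(5 \right)} \left(-13\right)\right) + I{\left(-12 \right)}\right) 302 + 2560939 = \left(\left(-11 + 3 \cdot 5 \left(-13\right)\right) + \frac{-40 - 12}{5 \left(-12\right)}\right) 302 + 2560939 = \left(\left(-11 + 15 \left(-13\right)\right) + \frac{1}{5} \left(- \frac{1}{12}\right) \left(-52\right)\right) 302 + 2560939 = \left(\left(-11 - 195\right) + \frac{13}{15}\right) 302 + 2560939 = \left(-206 + \frac{13}{15}\right) 302 + 2560939 = \left(- \frac{3077}{15}\right) 302 + 2560939 = - \frac{929254}{15} + 2560939 = \frac{37484831}{15}$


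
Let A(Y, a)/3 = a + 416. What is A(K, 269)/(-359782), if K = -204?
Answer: -2055/359782 ≈ -0.0057118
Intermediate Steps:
A(Y, a) = 1248 + 3*a (A(Y, a) = 3*(a + 416) = 3*(416 + a) = 1248 + 3*a)
A(K, 269)/(-359782) = (1248 + 3*269)/(-359782) = (1248 + 807)*(-1/359782) = 2055*(-1/359782) = -2055/359782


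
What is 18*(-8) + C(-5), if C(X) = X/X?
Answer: -143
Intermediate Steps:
C(X) = 1
18*(-8) + C(-5) = 18*(-8) + 1 = -144 + 1 = -143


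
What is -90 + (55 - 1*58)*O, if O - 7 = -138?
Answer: 303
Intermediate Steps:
O = -131 (O = 7 - 138 = -131)
-90 + (55 - 1*58)*O = -90 + (55 - 1*58)*(-131) = -90 + (55 - 58)*(-131) = -90 - 3*(-131) = -90 + 393 = 303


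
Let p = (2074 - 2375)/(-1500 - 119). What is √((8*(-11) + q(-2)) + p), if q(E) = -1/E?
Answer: I*√915457074/3238 ≈ 9.3442*I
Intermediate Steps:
p = 301/1619 (p = -301/(-1619) = -301*(-1/1619) = 301/1619 ≈ 0.18592)
√((8*(-11) + q(-2)) + p) = √((8*(-11) - 1/(-2)) + 301/1619) = √((-88 - 1*(-½)) + 301/1619) = √((-88 + ½) + 301/1619) = √(-175/2 + 301/1619) = √(-282723/3238) = I*√915457074/3238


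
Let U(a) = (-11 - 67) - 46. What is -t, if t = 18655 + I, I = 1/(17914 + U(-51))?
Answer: -331872451/17790 ≈ -18655.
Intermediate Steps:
U(a) = -124 (U(a) = -78 - 46 = -124)
I = 1/17790 (I = 1/(17914 - 124) = 1/17790 ≈ 5.6211e-5)
t = 331872451/17790 (t = 18655 + 1/17790 = 331872451/17790 ≈ 18655.)
-t = -1*331872451/17790 = -331872451/17790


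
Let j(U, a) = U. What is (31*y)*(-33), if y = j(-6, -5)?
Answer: 6138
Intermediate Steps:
y = -6
(31*y)*(-33) = (31*(-6))*(-33) = -186*(-33) = 6138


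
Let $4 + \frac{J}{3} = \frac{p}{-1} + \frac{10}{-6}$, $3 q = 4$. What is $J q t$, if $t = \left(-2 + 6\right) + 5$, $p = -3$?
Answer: $-96$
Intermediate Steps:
$q = \frac{4}{3}$ ($q = \frac{1}{3} \cdot 4 = \frac{4}{3} \approx 1.3333$)
$J = -8$ ($J = -12 + 3 \left(- \frac{3}{-1} + \frac{10}{-6}\right) = -12 + 3 \left(\left(-3\right) \left(-1\right) + 10 \left(- \frac{1}{6}\right)\right) = -12 + 3 \left(3 - \frac{5}{3}\right) = -12 + 3 \cdot \frac{4}{3} = -12 + 4 = -8$)
$t = 9$ ($t = 4 + 5 = 9$)
$J q t = \left(-8\right) \frac{4}{3} \cdot 9 = \left(- \frac{32}{3}\right) 9 = -96$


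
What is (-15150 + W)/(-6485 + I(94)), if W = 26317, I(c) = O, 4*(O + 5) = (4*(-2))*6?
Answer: -11167/6502 ≈ -1.7175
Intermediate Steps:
O = -17 (O = -5 + ((4*(-2))*6)/4 = -5 + (-8*6)/4 = -5 + (¼)*(-48) = -5 - 12 = -17)
I(c) = -17
(-15150 + W)/(-6485 + I(94)) = (-15150 + 26317)/(-6485 - 17) = 11167/(-6502) = 11167*(-1/6502) = -11167/6502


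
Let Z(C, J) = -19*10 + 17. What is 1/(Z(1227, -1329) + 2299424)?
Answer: 1/2299251 ≈ 4.3492e-7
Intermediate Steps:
Z(C, J) = -173 (Z(C, J) = -190 + 17 = -173)
1/(Z(1227, -1329) + 2299424) = 1/(-173 + 2299424) = 1/2299251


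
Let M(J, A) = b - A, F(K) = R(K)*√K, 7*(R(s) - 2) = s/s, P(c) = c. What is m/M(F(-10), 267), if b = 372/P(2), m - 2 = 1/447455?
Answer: -894911/36243855 ≈ -0.024691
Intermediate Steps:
R(s) = 15/7 (R(s) = 2 + (s/s)/7 = 2 + (⅐)*1 = 2 + ⅐ = 15/7)
m = 894911/447455 (m = 2 + 1/447455 = 894911/447455 ≈ 2.0000)
b = 186 (b = 372/2 = 372*(½) = 186)
F(K) = 15*√K/7
M(J, A) = 186 - A
m/M(F(-10), 267) = 894911/(447455*(186 - 1*267)) = 894911/(447455*(186 - 267)) = (894911/447455)/(-81) = (894911/447455)*(-1/81) = -894911/36243855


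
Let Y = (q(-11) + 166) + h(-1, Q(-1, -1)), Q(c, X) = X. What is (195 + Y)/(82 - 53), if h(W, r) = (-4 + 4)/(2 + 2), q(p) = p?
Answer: 350/29 ≈ 12.069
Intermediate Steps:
h(W, r) = 0 (h(W, r) = 0/4 = 0*(¼) = 0)
Y = 155 (Y = (-11 + 166) + 0 = 155 + 0 = 155)
(195 + Y)/(82 - 53) = (195 + 155)/(82 - 53) = 350/29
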